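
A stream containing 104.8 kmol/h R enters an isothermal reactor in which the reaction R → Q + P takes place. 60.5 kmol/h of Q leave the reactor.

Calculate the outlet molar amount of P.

60.5 kmol/h

For Q: n = n₀ + 1ξ → 60.5 = 0 + 1ξ, giving ξ = 60.5 kmol/h.
Outlet amounts (n = n₀ + ν ξ):
  R: 104.8 − 1(60.5) = 44.3
  Q: 0 + 1(60.5) = 60.5
  P: 0 + 1(60.5) = 60.5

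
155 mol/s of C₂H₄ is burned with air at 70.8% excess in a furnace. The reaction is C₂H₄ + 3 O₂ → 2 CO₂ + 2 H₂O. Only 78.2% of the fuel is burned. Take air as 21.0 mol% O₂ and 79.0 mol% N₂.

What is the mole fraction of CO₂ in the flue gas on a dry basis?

Stoichiometric O₂ = 3 × 155 = 465 mol/s; O₂ fed = 465 × 1.708 = 794.2 mol/s.
N₂ fed = 794.2 × 79/21 = 2988 mol/s.
Fuel reacted = 0.782 × 155 → ξ = 121.2 mol/s.
Outlet (n = n₀ + ν ξ):
  C₂H₄: 155 − 1(121.2) = 33.79
  O₂: 794.2 − 3(121.2) = 430.6
  N₂: 2988 (inert)
  CO₂: 0 + 2(121.2) = 242.4
  H₂O: 0 + 2(121.2) = 242.4
Dry total = 3695 mol/s; y_CO₂ (dry) = 242.4 / 3695 = 0.06562.

0.0656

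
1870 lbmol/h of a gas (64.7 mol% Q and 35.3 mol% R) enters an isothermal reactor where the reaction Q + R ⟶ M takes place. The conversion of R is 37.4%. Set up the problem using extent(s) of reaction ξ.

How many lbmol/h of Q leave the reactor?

R reacted = 0.374 × 660.1 = 246.9 lbmol/h; ν_R = −1, so ξ = 246.9/1 = 246.9 lbmol/h.
Outlet amounts (n = n₀ + ν ξ):
  Q: 1210 − 1(246.9) = 963
  R: 660.1 − 1(246.9) = 413.2
  M: 0 + 1(246.9) = 246.9

963 lbmol/h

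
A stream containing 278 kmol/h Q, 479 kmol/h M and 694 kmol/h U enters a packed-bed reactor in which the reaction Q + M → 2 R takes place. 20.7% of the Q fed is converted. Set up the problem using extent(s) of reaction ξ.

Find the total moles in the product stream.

1450 kmol/h

Q reacted = 0.207 × 278 = 57.55 kmol/h; ν_Q = −1, so ξ = 57.55/1 = 57.55 kmol/h.
Outlet amounts (n = n₀ + ν ξ):
  Q: 278 − 1(57.55) = 220.5
  M: 479 − 1(57.55) = 421.5
  R: 0 + 2(57.55) = 115.1
  U: 694 (inert)
Total out = 220.5 + 421.5 + 115.1 + 694 = 1451 kmol/h.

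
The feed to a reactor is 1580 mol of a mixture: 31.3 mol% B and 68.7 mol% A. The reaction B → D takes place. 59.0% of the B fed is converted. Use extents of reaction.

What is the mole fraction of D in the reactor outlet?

0.185

B reacted = 0.59 × 494.5 = 291.8 mol; ν_B = −1, so ξ = 291.8/1 = 291.8 mol.
Outlet amounts (n = n₀ + ν ξ):
  B: 494.5 − 1(291.8) = 202.8
  D: 0 + 1(291.8) = 291.8
  A: 1085 (inert)
Total out = 1580 mol; y_D = 291.8 / 1580 = 0.1847.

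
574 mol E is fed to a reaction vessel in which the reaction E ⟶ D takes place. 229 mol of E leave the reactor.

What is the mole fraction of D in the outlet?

For E: n = n₀ − 1ξ → 229 = 574 − 1ξ, giving ξ = 345 mol.
Outlet amounts (n = n₀ + ν ξ):
  E: 574 − 1(345) = 229
  D: 0 + 1(345) = 345
Total out = 574 mol; y_D = 345 / 574 = 0.601.

0.601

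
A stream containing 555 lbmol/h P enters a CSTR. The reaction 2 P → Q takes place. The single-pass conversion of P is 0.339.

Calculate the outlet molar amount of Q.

P reacted = 0.339 × 555 = 188.1 lbmol/h; ν_P = −2, so ξ = 188.1/2 = 94.07 lbmol/h.
Outlet amounts (n = n₀ + ν ξ):
  P: 555 − 2(94.07) = 366.9
  Q: 0 + 1(94.07) = 94.07

94.1 lbmol/h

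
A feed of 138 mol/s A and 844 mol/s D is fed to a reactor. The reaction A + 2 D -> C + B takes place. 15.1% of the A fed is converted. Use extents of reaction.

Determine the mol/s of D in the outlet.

802 mol/s

A reacted = 0.151 × 138 = 20.84 mol/s; ν_A = −1, so ξ = 20.84/1 = 20.84 mol/s.
Outlet amounts (n = n₀ + ν ξ):
  A: 138 − 1(20.84) = 117.2
  D: 844 − 2(20.84) = 802.3
  C: 0 + 1(20.84) = 20.84
  B: 0 + 1(20.84) = 20.84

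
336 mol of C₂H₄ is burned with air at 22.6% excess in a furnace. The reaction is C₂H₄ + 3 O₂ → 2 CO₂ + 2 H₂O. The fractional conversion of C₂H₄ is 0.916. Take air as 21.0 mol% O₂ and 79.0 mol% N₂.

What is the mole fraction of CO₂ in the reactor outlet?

Stoichiometric O₂ = 3 × 336 = 1008 mol; O₂ fed = 1008 × 1.226 = 1236 mol.
N₂ fed = 1236 × 79/21 = 4649 mol.
Fuel reacted = 0.916 × 336 → ξ = 307.8 mol.
Outlet (n = n₀ + ν ξ):
  C₂H₄: 336 − 1(307.8) = 28.22
  O₂: 1236 − 3(307.8) = 312.5
  N₂: 4649 (inert)
  CO₂: 0 + 2(307.8) = 615.6
  H₂O: 0 + 2(307.8) = 615.6
Total out = 6221 mol; y_CO₂ = 615.6 / 6221 = 0.09895.

0.099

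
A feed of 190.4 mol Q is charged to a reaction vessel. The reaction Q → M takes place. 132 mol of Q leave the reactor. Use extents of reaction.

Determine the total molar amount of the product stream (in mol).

190 mol

For Q: n = n₀ − 1ξ → 132 = 190.4 − 1ξ, giving ξ = 58.4 mol.
Outlet amounts (n = n₀ + ν ξ):
  Q: 190.4 − 1(58.4) = 132
  M: 0 + 1(58.4) = 58.4
Total out = 132 + 58.4 = 190.4 mol.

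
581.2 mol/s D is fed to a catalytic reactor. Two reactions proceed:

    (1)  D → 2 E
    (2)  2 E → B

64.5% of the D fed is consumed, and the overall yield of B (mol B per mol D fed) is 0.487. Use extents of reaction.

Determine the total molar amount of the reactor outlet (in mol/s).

673 mol/s

Conversion of D: D consumed = 1ξ₁ = 0.645 × 581.2 → ξ₁ = 374.9 mol/s.
Yield of B: 1ξ₂ / 581.2 = 0.487 → ξ₂ = 283 mol/s.
Outlet amounts (n = n₀ + Σ ν·ξ):
  D: 581.2 − 1(374.9) = 206.3
  E: 0 + 2(374.9) − 2(283) = 183.7
  B: 0 + 1(283) = 283
Total out = 206.3 + 183.7 + 283 = 673 mol/s.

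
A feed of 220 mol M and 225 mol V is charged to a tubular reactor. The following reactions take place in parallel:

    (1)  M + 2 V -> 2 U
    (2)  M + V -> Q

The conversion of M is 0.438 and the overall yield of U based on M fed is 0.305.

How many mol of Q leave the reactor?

Yield of U: 2ξ₁ / 220 = 0.305 → ξ₁ = 33.55 mol.
Conversion of M: 1ξ₁ + 1ξ₂ = 0.438 × 220 = 96.36 → ξ₂ = 62.81 mol.
Outlet amounts (n = n₀ + Σ ν·ξ):
  M: 220 − 1(33.55) − 1(62.81) = 123.6
  V: 225 − 2(33.55) − 1(62.81) = 95.09
  U: 0 + 2(33.55) = 67.1
  Q: 0 + 1(62.81) = 62.81

62.8 mol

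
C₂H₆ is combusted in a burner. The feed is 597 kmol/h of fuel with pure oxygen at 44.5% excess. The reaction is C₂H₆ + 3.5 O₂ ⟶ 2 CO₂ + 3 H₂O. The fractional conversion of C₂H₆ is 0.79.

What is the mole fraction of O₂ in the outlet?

Stoichiometric O₂ = 3.5 × 597 = 2090 kmol/h; O₂ fed = 2090 × 1.445 = 3019 kmol/h.
Fuel reacted = 0.79 × 597 → ξ = 471.6 kmol/h.
Outlet (n = n₀ + ν ξ):
  C₂H₆: 597 − 1(471.6) = 125.4
  O₂: 3019 − 3.5(471.6) = 1369
  CO₂: 0 + 2(471.6) = 943.3
  H₂O: 0 + 3(471.6) = 1415
Total out = 3852 kmol/h; y_O₂ = 1369 / 3852 = 0.3553.

0.355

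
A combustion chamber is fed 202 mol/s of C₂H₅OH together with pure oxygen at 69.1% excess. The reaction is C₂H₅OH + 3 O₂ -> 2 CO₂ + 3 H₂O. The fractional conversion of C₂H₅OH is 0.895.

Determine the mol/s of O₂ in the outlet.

482 mol/s

Stoichiometric O₂ = 3 × 202 = 606 mol/s; O₂ fed = 606 × 1.691 = 1025 mol/s.
Fuel reacted = 0.895 × 202 → ξ = 180.8 mol/s.
Outlet (n = n₀ + ν ξ):
  C₂H₅OH: 202 − 1(180.8) = 21.21
  O₂: 1025 − 3(180.8) = 482.4
  CO₂: 0 + 2(180.8) = 361.6
  H₂O: 0 + 3(180.8) = 542.4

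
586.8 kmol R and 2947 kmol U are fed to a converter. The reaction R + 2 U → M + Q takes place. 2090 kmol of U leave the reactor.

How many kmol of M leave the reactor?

428 kmol

For U: n = n₀ − 2ξ → 2090 = 2947 − 2ξ, giving ξ = 428.5 kmol.
Outlet amounts (n = n₀ + ν ξ):
  R: 586.8 − 1(428.5) = 158.3
  U: 2947 − 2(428.5) = 2090
  M: 0 + 1(428.5) = 428.5
  Q: 0 + 1(428.5) = 428.5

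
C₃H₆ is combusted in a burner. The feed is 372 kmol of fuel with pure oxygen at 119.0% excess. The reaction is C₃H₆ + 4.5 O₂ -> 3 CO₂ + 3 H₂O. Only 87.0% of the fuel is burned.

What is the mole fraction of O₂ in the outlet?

Stoichiometric O₂ = 4.5 × 372 = 1674 kmol; O₂ fed = 1674 × 2.190 = 3666 kmol.
Fuel reacted = 0.87 × 372 → ξ = 323.6 kmol.
Outlet (n = n₀ + ν ξ):
  C₃H₆: 372 − 1(323.6) = 48.36
  O₂: 3666 − 4.5(323.6) = 2210
  CO₂: 0 + 3(323.6) = 970.9
  H₂O: 0 + 3(323.6) = 970.9
Total out = 4200 kmol; y_O₂ = 2210 / 4200 = 0.5261.

0.526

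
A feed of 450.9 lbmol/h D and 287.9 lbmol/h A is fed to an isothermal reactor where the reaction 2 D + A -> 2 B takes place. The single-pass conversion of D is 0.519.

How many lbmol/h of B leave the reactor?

D reacted = 0.519 × 450.9 = 234 lbmol/h; ν_D = −2, so ξ = 234/2 = 117 lbmol/h.
Outlet amounts (n = n₀ + ν ξ):
  D: 450.9 − 2(117) = 216.9
  A: 287.9 − 1(117) = 170.9
  B: 0 + 2(117) = 234

234 lbmol/h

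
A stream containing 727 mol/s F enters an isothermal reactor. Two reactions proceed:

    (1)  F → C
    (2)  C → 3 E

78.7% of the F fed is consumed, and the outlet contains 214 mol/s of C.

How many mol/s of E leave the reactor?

1070 mol/s

Conversion of F: F consumed = 1ξ₁ = 0.787 × 727 → ξ₁ = 572.1 mol/s.
C balance: n_C = 0 + 1ξ₁ − 1ξ₂ = 214 → ξ₂ = (1·572.1 − 214)/1 = 358.1 mol/s.
Outlet amounts (n = n₀ + Σ ν·ξ):
  F: 727 − 1(572.1) = 154.9
  C: 0 + 1(572.1) − 1(358.1) = 214
  E: 0 + 3(358.1) = 1074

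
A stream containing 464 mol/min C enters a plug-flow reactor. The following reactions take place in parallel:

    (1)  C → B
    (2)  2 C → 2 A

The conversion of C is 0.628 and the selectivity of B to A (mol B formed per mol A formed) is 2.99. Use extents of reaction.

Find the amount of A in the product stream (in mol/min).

Conversion of C: C consumed = 0.628 × 464 = 291.4 mol/min = 1ξ₁ + 2ξ₂.
Selectivity: 1ξ₁ / (2ξ₂) = 2.99 → ξ₁ = 5.98 ξ₂.
Substitute: (1·5.98 + 2) ξ₂ = 291.4 → ξ₂ = 36.52 mol/min, ξ₁ = 218.4 mol/min.
Outlet amounts (n = n₀ + Σ ν·ξ):
  C: 464 − 1(218.4) − 2(36.52) = 172.6
  B: 0 + 1(218.4) = 218.4
  A: 0 + 2(36.52) = 73.03

73 mol/min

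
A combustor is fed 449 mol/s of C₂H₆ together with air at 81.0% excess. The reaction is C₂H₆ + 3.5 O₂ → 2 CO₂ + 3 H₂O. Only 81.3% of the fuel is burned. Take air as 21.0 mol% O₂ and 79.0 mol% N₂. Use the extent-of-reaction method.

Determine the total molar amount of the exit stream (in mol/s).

14200 mol/s

Stoichiometric O₂ = 3.5 × 449 = 1572 mol/s; O₂ fed = 1572 × 1.810 = 2844 mol/s.
N₂ fed = 2844 × 79/21 = 10700 mol/s.
Fuel reacted = 0.813 × 449 → ξ = 365 mol/s.
Outlet (n = n₀ + ν ξ):
  C₂H₆: 449 − 1(365) = 83.96
  O₂: 2844 − 3.5(365) = 1567
  N₂: 10700 (inert)
  CO₂: 0 + 2(365) = 730.1
  H₂O: 0 + 3(365) = 1095
Total out = 83.96 + 1567 + 10700 + 730.1 + 1095 = 14180 mol/s.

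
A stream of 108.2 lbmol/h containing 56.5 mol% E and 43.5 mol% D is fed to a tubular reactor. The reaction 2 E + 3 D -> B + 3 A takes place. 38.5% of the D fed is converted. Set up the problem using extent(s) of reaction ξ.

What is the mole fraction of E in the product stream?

D reacted = 0.385 × 47.07 = 18.12 lbmol/h; ν_D = −3, so ξ = 18.12/3 = 6.04 lbmol/h.
Outlet amounts (n = n₀ + ν ξ):
  E: 61.13 − 2(6.04) = 49.05
  D: 47.07 − 3(6.04) = 28.95
  B: 0 + 1(6.04) = 6.04
  A: 0 + 3(6.04) = 18.12
Total out = 102.2 lbmol/h; y_E = 49.05 / 102.2 = 0.4802.

0.48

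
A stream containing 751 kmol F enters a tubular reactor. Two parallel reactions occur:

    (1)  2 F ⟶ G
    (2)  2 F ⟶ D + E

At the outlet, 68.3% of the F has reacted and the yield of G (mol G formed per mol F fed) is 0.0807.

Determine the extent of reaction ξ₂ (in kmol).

Yield of G: 1ξ₁ / 751 = 0.0807 → ξ₁ = 60.61 kmol.
Conversion of F: 2ξ₁ + 2ξ₂ = 0.683 × 751 = 512.9 → ξ₂ = 195.9 kmol.
Outlet amounts (n = n₀ + Σ ν·ξ):
  F: 751 − 2(60.61) − 2(195.9) = 238.1
  G: 0 + 1(60.61) = 60.61
  D: 0 + 1(195.9) = 195.9
  E: 0 + 1(195.9) = 195.9

ξ₂ = 196 kmol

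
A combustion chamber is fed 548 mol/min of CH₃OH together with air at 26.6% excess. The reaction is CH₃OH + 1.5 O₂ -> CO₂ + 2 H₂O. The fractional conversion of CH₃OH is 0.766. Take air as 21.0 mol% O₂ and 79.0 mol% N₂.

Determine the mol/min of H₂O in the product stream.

840 mol/min

Stoichiometric O₂ = 1.5 × 548 = 822 mol/min; O₂ fed = 822 × 1.266 = 1041 mol/min.
N₂ fed = 1041 × 79/21 = 3915 mol/min.
Fuel reacted = 0.766 × 548 → ξ = 419.8 mol/min.
Outlet (n = n₀ + ν ξ):
  CH₃OH: 548 − 1(419.8) = 128.2
  O₂: 1041 − 1.5(419.8) = 411
  N₂: 3915 (inert)
  CO₂: 0 + 1(419.8) = 419.8
  H₂O: 0 + 2(419.8) = 839.5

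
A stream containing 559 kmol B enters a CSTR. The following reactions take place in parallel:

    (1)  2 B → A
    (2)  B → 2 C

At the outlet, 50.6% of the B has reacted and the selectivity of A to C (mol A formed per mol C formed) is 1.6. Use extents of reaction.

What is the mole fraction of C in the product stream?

0.161

Conversion of B: B consumed = 0.506 × 559 = 282.9 kmol = 2ξ₁ + 1ξ₂.
Selectivity: 1ξ₁ / (2ξ₂) = 1.6 → ξ₁ = 3.2 ξ₂.
Substitute: (2·3.2 + 1) ξ₂ = 282.9 → ξ₂ = 38.22 kmol, ξ₁ = 122.3 kmol.
Outlet amounts (n = n₀ + Σ ν·ξ):
  B: 559 − 2(122.3) − 1(38.22) = 276.1
  A: 0 + 1(122.3) = 122.3
  C: 0 + 2(38.22) = 76.45
Total out = 474.9 kmol; y_C = 76.45 / 474.9 = 0.161.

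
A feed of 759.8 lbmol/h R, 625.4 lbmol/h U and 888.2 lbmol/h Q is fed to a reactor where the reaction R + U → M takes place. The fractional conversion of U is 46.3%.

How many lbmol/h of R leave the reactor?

U reacted = 0.463 × 625.4 = 289.6 lbmol/h; ν_U = −1, so ξ = 289.6/1 = 289.6 lbmol/h.
Outlet amounts (n = n₀ + ν ξ):
  R: 759.8 − 1(289.6) = 470.2
  U: 625.4 − 1(289.6) = 335.8
  M: 0 + 1(289.6) = 289.6
  Q: 888.2 (inert)

470 lbmol/h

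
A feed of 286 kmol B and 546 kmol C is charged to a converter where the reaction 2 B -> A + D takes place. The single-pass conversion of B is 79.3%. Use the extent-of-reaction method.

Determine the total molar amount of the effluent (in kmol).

832 kmol

B reacted = 0.793 × 286 = 226.8 kmol; ν_B = −2, so ξ = 226.8/2 = 113.4 kmol.
Outlet amounts (n = n₀ + ν ξ):
  B: 286 − 2(113.4) = 59.2
  A: 0 + 1(113.4) = 113.4
  D: 0 + 1(113.4) = 113.4
  C: 546 (inert)
Total out = 59.2 + 113.4 + 113.4 + 546 = 832 kmol.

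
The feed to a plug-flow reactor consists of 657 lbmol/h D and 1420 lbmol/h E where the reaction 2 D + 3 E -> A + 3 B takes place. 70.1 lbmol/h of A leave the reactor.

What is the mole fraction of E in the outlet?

0.603

For A: n = n₀ + 1ξ → 70.1 = 0 + 1ξ, giving ξ = 70.1 lbmol/h.
Outlet amounts (n = n₀ + ν ξ):
  D: 657 − 2(70.1) = 516.8
  E: 1420 − 3(70.1) = 1210
  A: 0 + 1(70.1) = 70.1
  B: 0 + 3(70.1) = 210.3
Total out = 2007 lbmol/h; y_E = 1210 / 2007 = 0.6028.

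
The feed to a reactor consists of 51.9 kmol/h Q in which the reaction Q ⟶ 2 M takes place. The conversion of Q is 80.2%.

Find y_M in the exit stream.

0.89

Q reacted = 0.802 × 51.9 = 41.62 kmol/h; ν_Q = −1, so ξ = 41.62/1 = 41.62 kmol/h.
Outlet amounts (n = n₀ + ν ξ):
  Q: 51.9 − 1(41.62) = 10.28
  M: 0 + 2(41.62) = 83.25
Total out = 93.52 kmol/h; y_M = 83.25 / 93.52 = 0.8901.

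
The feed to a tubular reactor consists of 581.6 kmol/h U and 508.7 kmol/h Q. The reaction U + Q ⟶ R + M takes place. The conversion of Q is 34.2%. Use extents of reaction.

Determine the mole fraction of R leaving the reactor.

Q reacted = 0.342 × 508.7 = 174 kmol/h; ν_Q = −1, so ξ = 174/1 = 174 kmol/h.
Outlet amounts (n = n₀ + ν ξ):
  U: 581.6 − 1(174) = 407.6
  Q: 508.7 − 1(174) = 334.7
  R: 0 + 1(174) = 174
  M: 0 + 1(174) = 174
Total out = 1090 kmol/h; y_R = 174 / 1090 = 0.1596.

0.16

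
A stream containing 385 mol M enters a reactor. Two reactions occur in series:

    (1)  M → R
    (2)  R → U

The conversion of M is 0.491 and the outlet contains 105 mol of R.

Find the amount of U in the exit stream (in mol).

Conversion of M: M consumed = 1ξ₁ = 0.491 × 385 → ξ₁ = 189 mol.
R balance: n_R = 0 + 1ξ₁ − 1ξ₂ = 105 → ξ₂ = (1·189 − 105)/1 = 84.03 mol.
Outlet amounts (n = n₀ + Σ ν·ξ):
  M: 385 − 1(189) = 196
  R: 0 + 1(189) − 1(84.03) = 105
  U: 0 + 1(84.03) = 84.03

84 mol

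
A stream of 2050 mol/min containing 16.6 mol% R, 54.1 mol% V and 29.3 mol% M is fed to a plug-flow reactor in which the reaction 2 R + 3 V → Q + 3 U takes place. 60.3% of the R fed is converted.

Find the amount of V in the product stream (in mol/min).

R reacted = 0.603 × 340.3 = 205.2 mol/min; ν_R = −2, so ξ = 205.2/2 = 102.6 mol/min.
Outlet amounts (n = n₀ + ν ξ):
  R: 340.3 − 2(102.6) = 135.1
  V: 1109 − 3(102.6) = 801.2
  Q: 0 + 1(102.6) = 102.6
  U: 0 + 3(102.6) = 307.8
  M: 600.6 (inert)

801 mol/min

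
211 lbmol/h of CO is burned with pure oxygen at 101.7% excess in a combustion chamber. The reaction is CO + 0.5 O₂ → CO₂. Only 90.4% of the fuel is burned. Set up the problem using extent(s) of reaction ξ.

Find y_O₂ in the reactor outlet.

Stoichiometric O₂ = 0.5 × 211 = 105.5 lbmol/h; O₂ fed = 105.5 × 2.017 = 212.8 lbmol/h.
Fuel reacted = 0.904 × 211 → ξ = 190.7 lbmol/h.
Outlet (n = n₀ + ν ξ):
  CO: 211 − 1(190.7) = 20.26
  O₂: 212.8 − 0.5(190.7) = 117.4
  CO₂: 0 + 1(190.7) = 190.7
Total out = 328.4 lbmol/h; y_O₂ = 117.4 / 328.4 = 0.3575.

0.358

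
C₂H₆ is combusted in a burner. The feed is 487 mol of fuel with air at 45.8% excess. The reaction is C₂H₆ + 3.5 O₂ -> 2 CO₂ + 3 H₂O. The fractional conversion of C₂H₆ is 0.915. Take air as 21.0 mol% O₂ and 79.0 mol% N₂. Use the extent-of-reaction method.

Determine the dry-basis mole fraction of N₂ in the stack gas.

0.834

Stoichiometric O₂ = 3.5 × 487 = 1704 mol; O₂ fed = 1704 × 1.458 = 2485 mol.
N₂ fed = 2485 × 79/21 = 9349 mol.
Fuel reacted = 0.915 × 487 → ξ = 445.6 mol.
Outlet (n = n₀ + ν ξ):
  C₂H₆: 487 − 1(445.6) = 41.39
  O₂: 2485 − 3.5(445.6) = 925.5
  N₂: 9349 (inert)
  CO₂: 0 + 2(445.6) = 891.2
  H₂O: 0 + 3(445.6) = 1337
Dry total = 11210 mol; y_N₂ (dry) = 9349 / 11210 = 0.8342.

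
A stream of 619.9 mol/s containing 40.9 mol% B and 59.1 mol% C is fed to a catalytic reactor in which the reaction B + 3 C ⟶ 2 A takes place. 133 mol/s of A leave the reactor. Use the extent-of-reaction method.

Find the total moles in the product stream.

487 mol/s

For A: n = n₀ + 2ξ → 133 = 0 + 2ξ, giving ξ = 66.5 mol/s.
Outlet amounts (n = n₀ + ν ξ):
  B: 253.5 − 1(66.5) = 187
  C: 366.4 − 3(66.5) = 166.9
  A: 0 + 2(66.5) = 133
Total out = 187 + 166.9 + 133 = 486.9 mol/s.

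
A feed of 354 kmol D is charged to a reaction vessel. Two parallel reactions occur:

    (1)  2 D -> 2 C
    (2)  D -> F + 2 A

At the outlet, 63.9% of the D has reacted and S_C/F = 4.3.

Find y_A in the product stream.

Conversion of D: D consumed = 0.639 × 354 = 226.2 kmol = 2ξ₁ + 1ξ₂.
Selectivity: 2ξ₁ / (1ξ₂) = 4.3 → ξ₁ = 2.15 ξ₂.
Substitute: (2·2.15 + 1) ξ₂ = 226.2 → ξ₂ = 42.68 kmol, ξ₁ = 91.76 kmol.
Outlet amounts (n = n₀ + Σ ν·ξ):
  D: 354 − 2(91.76) − 1(42.68) = 127.8
  C: 0 + 2(91.76) = 183.5
  F: 0 + 1(42.68) = 42.68
  A: 0 + 2(42.68) = 85.36
Total out = 439.4 kmol; y_A = 85.36 / 439.4 = 0.1943.

0.194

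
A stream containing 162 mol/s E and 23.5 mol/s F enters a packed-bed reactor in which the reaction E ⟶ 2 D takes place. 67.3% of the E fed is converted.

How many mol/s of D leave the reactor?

218 mol/s

E reacted = 0.673 × 162 = 109 mol/s; ν_E = −1, so ξ = 109/1 = 109 mol/s.
Outlet amounts (n = n₀ + ν ξ):
  E: 162 − 1(109) = 52.97
  D: 0 + 2(109) = 218.1
  F: 23.5 (inert)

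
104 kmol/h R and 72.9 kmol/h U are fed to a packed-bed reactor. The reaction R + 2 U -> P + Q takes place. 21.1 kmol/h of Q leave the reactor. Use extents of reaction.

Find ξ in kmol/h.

ξ = 21.1 kmol/h

For Q: n = n₀ + 1ξ → 21.1 = 0 + 1ξ, giving ξ = 21.1 kmol/h.
Outlet amounts (n = n₀ + ν ξ):
  R: 104 − 1(21.1) = 82.9
  U: 72.9 − 2(21.1) = 30.7
  P: 0 + 1(21.1) = 21.1
  Q: 0 + 1(21.1) = 21.1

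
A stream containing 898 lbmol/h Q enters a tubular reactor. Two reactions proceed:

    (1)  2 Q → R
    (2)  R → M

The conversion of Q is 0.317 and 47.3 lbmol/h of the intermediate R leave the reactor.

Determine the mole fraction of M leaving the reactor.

Conversion of Q: Q consumed = 2ξ₁ = 0.317 × 898 → ξ₁ = 142.3 lbmol/h.
R balance: n_R = 0 + 1ξ₁ − 1ξ₂ = 47.3 → ξ₂ = (1·142.3 − 47.3)/1 = 95.03 lbmol/h.
Outlet amounts (n = n₀ + Σ ν·ξ):
  Q: 898 − 2(142.3) = 613.3
  R: 0 + 1(142.3) − 1(95.03) = 47.3
  M: 0 + 1(95.03) = 95.03
Total out = 755.7 lbmol/h; y_M = 95.03 / 755.7 = 0.1258.

0.126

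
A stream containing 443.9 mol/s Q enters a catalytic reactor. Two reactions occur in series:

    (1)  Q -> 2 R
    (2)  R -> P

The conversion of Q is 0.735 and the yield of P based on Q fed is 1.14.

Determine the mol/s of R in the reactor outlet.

146 mol/s

Conversion of Q: Q consumed = 1ξ₁ = 0.735 × 443.9 → ξ₁ = 326.3 mol/s.
Yield of P: 1ξ₂ / 443.9 = 1.14 → ξ₂ = 506 mol/s.
Outlet amounts (n = n₀ + Σ ν·ξ):
  Q: 443.9 − 1(326.3) = 117.6
  R: 0 + 2(326.3) − 1(506) = 146.5
  P: 0 + 1(506) = 506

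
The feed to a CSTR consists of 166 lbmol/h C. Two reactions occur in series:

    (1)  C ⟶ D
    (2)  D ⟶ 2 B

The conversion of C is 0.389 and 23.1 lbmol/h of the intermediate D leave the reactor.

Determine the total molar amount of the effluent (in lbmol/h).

207 lbmol/h

Conversion of C: C consumed = 1ξ₁ = 0.389 × 166 → ξ₁ = 64.57 lbmol/h.
D balance: n_D = 0 + 1ξ₁ − 1ξ₂ = 23.1 → ξ₂ = (1·64.57 − 23.1)/1 = 41.47 lbmol/h.
Outlet amounts (n = n₀ + Σ ν·ξ):
  C: 166 − 1(64.57) = 101.4
  D: 0 + 1(64.57) − 1(41.47) = 23.1
  B: 0 + 2(41.47) = 82.95
Total out = 101.4 + 23.1 + 82.95 = 207.5 lbmol/h.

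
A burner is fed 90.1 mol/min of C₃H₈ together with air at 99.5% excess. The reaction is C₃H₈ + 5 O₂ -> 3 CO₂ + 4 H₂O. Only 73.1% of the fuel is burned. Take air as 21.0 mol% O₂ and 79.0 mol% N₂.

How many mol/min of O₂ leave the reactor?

569 mol/min

Stoichiometric O₂ = 5 × 90.1 = 450.5 mol/min; O₂ fed = 450.5 × 1.995 = 898.7 mol/min.
N₂ fed = 898.7 × 79/21 = 3381 mol/min.
Fuel reacted = 0.731 × 90.1 → ξ = 65.86 mol/min.
Outlet (n = n₀ + ν ξ):
  C₃H₈: 90.1 − 1(65.86) = 24.24
  O₂: 898.7 − 5(65.86) = 569.4
  N₂: 3381 (inert)
  CO₂: 0 + 3(65.86) = 197.6
  H₂O: 0 + 4(65.86) = 263.5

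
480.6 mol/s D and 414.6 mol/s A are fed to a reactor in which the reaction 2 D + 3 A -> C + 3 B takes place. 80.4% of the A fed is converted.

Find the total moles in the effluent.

784 mol/s

A reacted = 0.804 × 414.6 = 333.3 mol/s; ν_A = −3, so ξ = 333.3/3 = 111.1 mol/s.
Outlet amounts (n = n₀ + ν ξ):
  D: 480.6 − 2(111.1) = 258.4
  A: 414.6 − 3(111.1) = 81.26
  C: 0 + 1(111.1) = 111.1
  B: 0 + 3(111.1) = 333.3
Total out = 258.4 + 81.26 + 111.1 + 333.3 = 784.1 mol/s.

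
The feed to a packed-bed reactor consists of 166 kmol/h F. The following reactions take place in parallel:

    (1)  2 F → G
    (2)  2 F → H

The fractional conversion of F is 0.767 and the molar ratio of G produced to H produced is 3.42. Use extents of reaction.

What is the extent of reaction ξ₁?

Conversion of F: F consumed = 0.767 × 166 = 127.3 kmol/h = 2ξ₁ + 2ξ₂.
Selectivity: 1ξ₁ / (1ξ₂) = 3.42 → ξ₁ = 3.42 ξ₂.
Substitute: (2·3.42 + 2) ξ₂ = 127.3 → ξ₂ = 14.4 kmol/h, ξ₁ = 49.26 kmol/h.
Outlet amounts (n = n₀ + Σ ν·ξ):
  F: 166 − 2(49.26) − 2(14.4) = 38.68
  G: 0 + 1(49.26) = 49.26
  H: 0 + 1(14.4) = 14.4

ξ₁ = 49.3 kmol/h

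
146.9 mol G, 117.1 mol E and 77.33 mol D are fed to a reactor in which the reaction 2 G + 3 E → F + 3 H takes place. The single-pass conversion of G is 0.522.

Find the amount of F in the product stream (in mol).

38.3 mol

G reacted = 0.522 × 146.9 = 76.68 mol; ν_G = −2, so ξ = 76.68/2 = 38.34 mol.
Outlet amounts (n = n₀ + ν ξ):
  G: 146.9 − 2(38.34) = 70.22
  E: 117.1 − 3(38.34) = 2.077
  F: 0 + 1(38.34) = 38.34
  H: 0 + 3(38.34) = 115
  D: 77.33 (inert)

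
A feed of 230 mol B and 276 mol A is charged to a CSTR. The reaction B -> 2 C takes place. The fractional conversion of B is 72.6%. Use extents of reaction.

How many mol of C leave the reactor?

334 mol

B reacted = 0.726 × 230 = 167 mol; ν_B = −1, so ξ = 167/1 = 167 mol.
Outlet amounts (n = n₀ + ν ξ):
  B: 230 − 1(167) = 63.02
  C: 0 + 2(167) = 334
  A: 276 (inert)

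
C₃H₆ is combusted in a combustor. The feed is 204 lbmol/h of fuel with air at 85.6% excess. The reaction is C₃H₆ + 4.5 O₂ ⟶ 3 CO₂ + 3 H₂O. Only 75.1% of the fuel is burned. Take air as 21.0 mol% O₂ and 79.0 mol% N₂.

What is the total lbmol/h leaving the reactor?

Stoichiometric O₂ = 4.5 × 204 = 918 lbmol/h; O₂ fed = 918 × 1.856 = 1704 lbmol/h.
N₂ fed = 1704 × 79/21 = 6410 lbmol/h.
Fuel reacted = 0.751 × 204 → ξ = 153.2 lbmol/h.
Outlet (n = n₀ + ν ξ):
  C₃H₆: 204 − 1(153.2) = 50.8
  O₂: 1704 − 4.5(153.2) = 1014
  N₂: 6410 (inert)
  CO₂: 0 + 3(153.2) = 459.6
  H₂O: 0 + 3(153.2) = 459.6
Total out = 50.8 + 1014 + 6410 + 459.6 + 459.6 = 8394 lbmol/h.

8390 lbmol/h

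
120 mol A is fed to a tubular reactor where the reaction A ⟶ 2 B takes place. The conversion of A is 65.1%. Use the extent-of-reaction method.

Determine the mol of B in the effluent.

A reacted = 0.651 × 120 = 78.12 mol; ν_A = −1, so ξ = 78.12/1 = 78.12 mol.
Outlet amounts (n = n₀ + ν ξ):
  A: 120 − 1(78.12) = 41.88
  B: 0 + 2(78.12) = 156.2

156 mol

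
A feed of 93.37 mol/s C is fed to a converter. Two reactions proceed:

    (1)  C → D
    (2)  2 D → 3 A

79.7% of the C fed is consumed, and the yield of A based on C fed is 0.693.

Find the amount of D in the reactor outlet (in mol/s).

Conversion of C: C consumed = 1ξ₁ = 0.797 × 93.37 → ξ₁ = 74.42 mol/s.
Yield of A: 3ξ₂ / 93.37 = 0.693 → ξ₂ = 21.57 mol/s.
Outlet amounts (n = n₀ + Σ ν·ξ):
  C: 93.37 − 1(74.42) = 18.95
  D: 0 + 1(74.42) − 2(21.57) = 31.28
  A: 0 + 3(21.57) = 64.71

31.3 mol/s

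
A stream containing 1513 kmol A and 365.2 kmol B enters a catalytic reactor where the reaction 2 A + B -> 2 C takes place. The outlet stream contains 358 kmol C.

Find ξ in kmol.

ξ = 179 kmol

For C: n = n₀ + 2ξ → 358 = 0 + 2ξ, giving ξ = 179 kmol.
Outlet amounts (n = n₀ + ν ξ):
  A: 1513 − 2(179) = 1155
  B: 365.2 − 1(179) = 186.2
  C: 0 + 2(179) = 358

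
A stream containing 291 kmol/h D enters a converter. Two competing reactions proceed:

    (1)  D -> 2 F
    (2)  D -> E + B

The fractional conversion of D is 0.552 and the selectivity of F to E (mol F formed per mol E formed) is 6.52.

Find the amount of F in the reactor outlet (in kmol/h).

246 kmol/h

Conversion of D: D consumed = 0.552 × 291 = 160.6 kmol/h = 1ξ₁ + 1ξ₂.
Selectivity: 2ξ₁ / (1ξ₂) = 6.52 → ξ₁ = 3.26 ξ₂.
Substitute: (1·3.26 + 1) ξ₂ = 160.6 → ξ₂ = 37.71 kmol/h, ξ₁ = 122.9 kmol/h.
Outlet amounts (n = n₀ + Σ ν·ξ):
  D: 291 − 1(122.9) − 1(37.71) = 130.4
  F: 0 + 2(122.9) = 245.8
  E: 0 + 1(37.71) = 37.71
  B: 0 + 1(37.71) = 37.71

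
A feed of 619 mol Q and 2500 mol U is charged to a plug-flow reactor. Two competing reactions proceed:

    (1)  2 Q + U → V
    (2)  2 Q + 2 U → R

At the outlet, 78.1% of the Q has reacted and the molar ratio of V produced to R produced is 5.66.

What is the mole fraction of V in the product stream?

0.079

Conversion of Q: Q consumed = 0.781 × 619 = 483.4 mol = 2ξ₁ + 2ξ₂.
Selectivity: 1ξ₁ / (1ξ₂) = 5.66 → ξ₁ = 5.66 ξ₂.
Substitute: (2·5.66 + 2) ξ₂ = 483.4 → ξ₂ = 36.29 mol, ξ₁ = 205.4 mol.
Outlet amounts (n = n₀ + Σ ν·ξ):
  Q: 619 − 2(205.4) − 2(36.29) = 135.6
  U: 2500 − 1(205.4) − 2(36.29) = 2222
  V: 0 + 1(205.4) = 205.4
  R: 0 + 1(36.29) = 36.29
Total out = 2599 mol; y_V = 205.4 / 2599 = 0.07903.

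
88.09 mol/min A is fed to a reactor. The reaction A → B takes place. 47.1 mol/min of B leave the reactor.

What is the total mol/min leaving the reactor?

88.1 mol/min

For B: n = n₀ + 1ξ → 47.1 = 0 + 1ξ, giving ξ = 47.1 mol/min.
Outlet amounts (n = n₀ + ν ξ):
  A: 88.09 − 1(47.1) = 40.99
  B: 0 + 1(47.1) = 47.1
Total out = 40.99 + 47.1 = 88.09 mol/min.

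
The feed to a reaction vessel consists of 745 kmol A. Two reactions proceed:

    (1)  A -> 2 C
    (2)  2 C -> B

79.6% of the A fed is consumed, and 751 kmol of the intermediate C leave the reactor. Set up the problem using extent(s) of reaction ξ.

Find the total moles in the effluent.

Conversion of A: A consumed = 1ξ₁ = 0.796 × 745 → ξ₁ = 593 kmol.
C balance: n_C = 0 + 2ξ₁ − 2ξ₂ = 751 → ξ₂ = (2·593 − 751)/2 = 217.5 kmol.
Outlet amounts (n = n₀ + Σ ν·ξ):
  A: 745 − 1(593) = 152
  C: 0 + 2(593) − 2(217.5) = 751
  B: 0 + 1(217.5) = 217.5
Total out = 152 + 751 + 217.5 = 1120 kmol.

1120 kmol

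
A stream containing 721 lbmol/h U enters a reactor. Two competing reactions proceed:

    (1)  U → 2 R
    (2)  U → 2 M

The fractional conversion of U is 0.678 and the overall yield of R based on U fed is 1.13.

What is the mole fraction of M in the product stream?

Yield of R: 2ξ₁ / 721 = 1.13 → ξ₁ = 407.4 lbmol/h.
Conversion of U: 1ξ₁ + 1ξ₂ = 0.678 × 721 = 488.8 → ξ₂ = 81.47 lbmol/h.
Outlet amounts (n = n₀ + Σ ν·ξ):
  U: 721 − 1(407.4) − 1(81.47) = 232.2
  R: 0 + 2(407.4) = 814.7
  M: 0 + 2(81.47) = 162.9
Total out = 1210 lbmol/h; y_M = 162.9 / 1210 = 0.1347.

0.135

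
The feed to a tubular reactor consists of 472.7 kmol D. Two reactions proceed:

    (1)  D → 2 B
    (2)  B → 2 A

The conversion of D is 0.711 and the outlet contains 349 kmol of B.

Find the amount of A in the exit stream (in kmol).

646 kmol

Conversion of D: D consumed = 1ξ₁ = 0.711 × 472.7 → ξ₁ = 336.1 kmol.
B balance: n_B = 0 + 2ξ₁ − 1ξ₂ = 349 → ξ₂ = (2·336.1 − 349)/1 = 323.2 kmol.
Outlet amounts (n = n₀ + Σ ν·ξ):
  D: 472.7 − 1(336.1) = 136.6
  B: 0 + 2(336.1) − 1(323.2) = 349
  A: 0 + 2(323.2) = 646.4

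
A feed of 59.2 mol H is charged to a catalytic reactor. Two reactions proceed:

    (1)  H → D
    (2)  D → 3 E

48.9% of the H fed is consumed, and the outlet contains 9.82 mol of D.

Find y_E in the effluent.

Conversion of H: H consumed = 1ξ₁ = 0.489 × 59.2 → ξ₁ = 28.95 mol.
D balance: n_D = 0 + 1ξ₁ − 1ξ₂ = 9.82 → ξ₂ = (1·28.95 − 9.82)/1 = 19.13 mol.
Outlet amounts (n = n₀ + Σ ν·ξ):
  H: 59.2 − 1(28.95) = 30.25
  D: 0 + 1(28.95) − 1(19.13) = 9.82
  E: 0 + 3(19.13) = 57.39
Total out = 97.46 mol; y_E = 57.39 / 97.46 = 0.5888.

0.589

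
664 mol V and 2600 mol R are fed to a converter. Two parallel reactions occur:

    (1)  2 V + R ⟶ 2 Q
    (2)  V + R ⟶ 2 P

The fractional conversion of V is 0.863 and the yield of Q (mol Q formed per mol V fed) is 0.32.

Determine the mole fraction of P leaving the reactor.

Yield of Q: 2ξ₁ / 664 = 0.32 → ξ₁ = 106.2 mol.
Conversion of V: 2ξ₁ + 1ξ₂ = 0.863 × 664 = 573 → ξ₂ = 360.6 mol.
Outlet amounts (n = n₀ + Σ ν·ξ):
  V: 664 − 2(106.2) − 1(360.6) = 90.97
  R: 2600 − 1(106.2) − 1(360.6) = 2133
  Q: 0 + 2(106.2) = 212.5
  P: 0 + 2(360.6) = 721.1
Total out = 3158 mol; y_P = 721.1 / 3158 = 0.2284.

0.228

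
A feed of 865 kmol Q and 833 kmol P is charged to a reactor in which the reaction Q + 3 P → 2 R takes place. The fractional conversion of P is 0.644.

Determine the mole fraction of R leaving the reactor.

P reacted = 0.644 × 833 = 536.5 kmol; ν_P = −3, so ξ = 536.5/3 = 178.8 kmol.
Outlet amounts (n = n₀ + ν ξ):
  Q: 865 − 1(178.8) = 686.2
  P: 833 − 3(178.8) = 296.5
  R: 0 + 2(178.8) = 357.6
Total out = 1340 kmol; y_R = 357.6 / 1340 = 0.2668.

0.267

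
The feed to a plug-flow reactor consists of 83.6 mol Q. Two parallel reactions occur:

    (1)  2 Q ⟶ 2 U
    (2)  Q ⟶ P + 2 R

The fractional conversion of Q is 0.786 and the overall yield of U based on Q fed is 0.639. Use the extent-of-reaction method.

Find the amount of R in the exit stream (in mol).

24.6 mol

Yield of U: 2ξ₁ / 83.6 = 0.639 → ξ₁ = 26.71 mol.
Conversion of Q: 2ξ₁ + 1ξ₂ = 0.786 × 83.6 = 65.71 → ξ₂ = 12.29 mol.
Outlet amounts (n = n₀ + Σ ν·ξ):
  Q: 83.6 − 2(26.71) − 1(12.29) = 17.89
  U: 0 + 2(26.71) = 53.42
  P: 0 + 1(12.29) = 12.29
  R: 0 + 2(12.29) = 24.58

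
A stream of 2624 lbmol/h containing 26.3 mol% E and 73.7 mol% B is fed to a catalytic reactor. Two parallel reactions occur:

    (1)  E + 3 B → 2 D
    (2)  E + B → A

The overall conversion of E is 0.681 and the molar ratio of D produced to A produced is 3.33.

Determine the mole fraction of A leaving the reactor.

0.0948

Conversion of E: E consumed = 0.681 × 690.1 = 470 lbmol/h = 1ξ₁ + 1ξ₂.
Selectivity: 2ξ₁ / (1ξ₂) = 3.33 → ξ₁ = 1.665 ξ₂.
Substitute: (1·1.665 + 1) ξ₂ = 470 → ξ₂ = 176.3 lbmol/h, ξ₁ = 293.6 lbmol/h.
Outlet amounts (n = n₀ + Σ ν·ξ):
  E: 690.1 − 1(293.6) − 1(176.3) = 220.1
  B: 1934 − 3(293.6) − 1(176.3) = 876.7
  D: 0 + 2(293.6) = 587.2
  A: 0 + 1(176.3) = 176.3
Total out = 1860 lbmol/h; y_A = 176.3 / 1860 = 0.09479.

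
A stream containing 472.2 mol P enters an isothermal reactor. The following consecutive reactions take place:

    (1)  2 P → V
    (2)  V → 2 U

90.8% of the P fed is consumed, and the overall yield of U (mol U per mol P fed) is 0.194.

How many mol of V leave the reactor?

169 mol

Conversion of P: P consumed = 2ξ₁ = 0.908 × 472.2 → ξ₁ = 214.4 mol.
Yield of U: 2ξ₂ / 472.2 = 0.194 → ξ₂ = 45.8 mol.
Outlet amounts (n = n₀ + Σ ν·ξ):
  P: 472.2 − 2(214.4) = 43.44
  V: 0 + 1(214.4) − 1(45.8) = 168.6
  U: 0 + 2(45.8) = 91.61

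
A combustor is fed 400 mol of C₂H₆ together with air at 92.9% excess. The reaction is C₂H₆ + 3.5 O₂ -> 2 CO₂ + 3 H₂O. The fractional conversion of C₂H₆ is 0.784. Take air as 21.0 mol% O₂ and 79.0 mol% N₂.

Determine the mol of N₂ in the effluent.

Stoichiometric O₂ = 3.5 × 400 = 1400 mol; O₂ fed = 1400 × 1.929 = 2701 mol.
N₂ fed = 2701 × 79/21 = 10160 mol.
Fuel reacted = 0.784 × 400 → ξ = 313.6 mol.
Outlet (n = n₀ + ν ξ):
  C₂H₆: 400 − 1(313.6) = 86.4
  O₂: 2701 − 3.5(313.6) = 1603
  N₂: 10160 (inert)
  CO₂: 0 + 2(313.6) = 627.2
  H₂O: 0 + 3(313.6) = 940.8

10200 mol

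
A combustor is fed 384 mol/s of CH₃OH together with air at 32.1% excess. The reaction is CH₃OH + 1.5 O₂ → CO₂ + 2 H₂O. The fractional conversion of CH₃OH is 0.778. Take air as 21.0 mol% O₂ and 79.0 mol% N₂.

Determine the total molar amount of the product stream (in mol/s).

4160 mol/s

Stoichiometric O₂ = 1.5 × 384 = 576 mol/s; O₂ fed = 576 × 1.321 = 760.9 mol/s.
N₂ fed = 760.9 × 79/21 = 2862 mol/s.
Fuel reacted = 0.778 × 384 → ξ = 298.8 mol/s.
Outlet (n = n₀ + ν ξ):
  CH₃OH: 384 − 1(298.8) = 85.25
  O₂: 760.9 − 1.5(298.8) = 312.8
  N₂: 2862 (inert)
  CO₂: 0 + 1(298.8) = 298.8
  H₂O: 0 + 2(298.8) = 597.5
Total out = 85.25 + 312.8 + 2862 + 298.8 + 597.5 = 4157 mol/s.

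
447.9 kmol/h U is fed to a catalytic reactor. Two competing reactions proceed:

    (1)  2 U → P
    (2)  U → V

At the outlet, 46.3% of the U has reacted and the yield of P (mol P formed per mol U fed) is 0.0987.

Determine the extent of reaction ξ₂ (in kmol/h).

ξ₂ = 119 kmol/h

Yield of P: 1ξ₁ / 447.9 = 0.0987 → ξ₁ = 44.21 kmol/h.
Conversion of U: 2ξ₁ + 1ξ₂ = 0.463 × 447.9 = 207.4 → ξ₂ = 119 kmol/h.
Outlet amounts (n = n₀ + Σ ν·ξ):
  U: 447.9 − 2(44.21) − 1(119) = 240.5
  P: 0 + 1(44.21) = 44.21
  V: 0 + 1(119) = 119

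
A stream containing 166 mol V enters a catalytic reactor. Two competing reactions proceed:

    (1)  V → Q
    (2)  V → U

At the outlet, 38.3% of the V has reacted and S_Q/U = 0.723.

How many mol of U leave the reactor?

Conversion of V: V consumed = 0.383 × 166 = 63.58 mol = 1ξ₁ + 1ξ₂.
Selectivity: 1ξ₁ / (1ξ₂) = 0.723 → ξ₁ = 0.723 ξ₂.
Substitute: (1·0.723 + 1) ξ₂ = 63.58 → ξ₂ = 36.9 mol, ξ₁ = 26.68 mol.
Outlet amounts (n = n₀ + Σ ν·ξ):
  V: 166 − 1(26.68) − 1(36.9) = 102.4
  Q: 0 + 1(26.68) = 26.68
  U: 0 + 1(36.9) = 36.9

36.9 mol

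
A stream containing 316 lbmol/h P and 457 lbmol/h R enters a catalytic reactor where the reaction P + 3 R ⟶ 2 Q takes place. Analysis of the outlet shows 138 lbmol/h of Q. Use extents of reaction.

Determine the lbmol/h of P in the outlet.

For Q: n = n₀ + 2ξ → 138 = 0 + 2ξ, giving ξ = 69 lbmol/h.
Outlet amounts (n = n₀ + ν ξ):
  P: 316 − 1(69) = 247
  R: 457 − 3(69) = 250
  Q: 0 + 2(69) = 138

247 lbmol/h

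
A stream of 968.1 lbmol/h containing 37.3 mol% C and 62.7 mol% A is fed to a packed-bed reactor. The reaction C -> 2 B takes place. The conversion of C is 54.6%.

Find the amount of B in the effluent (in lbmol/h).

394 lbmol/h

C reacted = 0.546 × 361.1 = 197.2 lbmol/h; ν_C = −1, so ξ = 197.2/1 = 197.2 lbmol/h.
Outlet amounts (n = n₀ + ν ξ):
  C: 361.1 − 1(197.2) = 163.9
  B: 0 + 2(197.2) = 394.3
  A: 607 (inert)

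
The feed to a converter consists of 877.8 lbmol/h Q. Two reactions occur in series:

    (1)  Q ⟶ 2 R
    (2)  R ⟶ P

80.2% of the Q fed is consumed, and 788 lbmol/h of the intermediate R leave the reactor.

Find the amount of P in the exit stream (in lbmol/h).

Conversion of Q: Q consumed = 1ξ₁ = 0.802 × 877.8 → ξ₁ = 704 lbmol/h.
R balance: n_R = 0 + 2ξ₁ − 1ξ₂ = 788 → ξ₂ = (2·704 − 788)/1 = 620 lbmol/h.
Outlet amounts (n = n₀ + Σ ν·ξ):
  Q: 877.8 − 1(704) = 173.8
  R: 0 + 2(704) − 1(620) = 788
  P: 0 + 1(620) = 620

620 lbmol/h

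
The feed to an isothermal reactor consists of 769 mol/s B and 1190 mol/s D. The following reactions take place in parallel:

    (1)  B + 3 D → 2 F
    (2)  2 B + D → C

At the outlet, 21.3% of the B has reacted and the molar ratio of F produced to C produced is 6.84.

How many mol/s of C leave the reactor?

30.2 mol/s

Conversion of B: B consumed = 0.213 × 769 = 163.8 mol/s = 1ξ₁ + 2ξ₂.
Selectivity: 2ξ₁ / (1ξ₂) = 6.84 → ξ₁ = 3.42 ξ₂.
Substitute: (1·3.42 + 2) ξ₂ = 163.8 → ξ₂ = 30.22 mol/s, ξ₁ = 103.4 mol/s.
Outlet amounts (n = n₀ + Σ ν·ξ):
  B: 769 − 1(103.4) − 2(30.22) = 605.2
  D: 1190 − 3(103.4) − 1(30.22) = 849.7
  F: 0 + 2(103.4) = 206.7
  C: 0 + 1(30.22) = 30.22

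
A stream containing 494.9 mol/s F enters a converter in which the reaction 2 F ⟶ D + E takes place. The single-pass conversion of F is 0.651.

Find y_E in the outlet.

0.326

F reacted = 0.651 × 494.9 = 322.2 mol/s; ν_F = −2, so ξ = 322.2/2 = 161.1 mol/s.
Outlet amounts (n = n₀ + ν ξ):
  F: 494.9 − 2(161.1) = 172.7
  D: 0 + 1(161.1) = 161.1
  E: 0 + 1(161.1) = 161.1
Total out = 494.9 mol/s; y_E = 161.1 / 494.9 = 0.3255.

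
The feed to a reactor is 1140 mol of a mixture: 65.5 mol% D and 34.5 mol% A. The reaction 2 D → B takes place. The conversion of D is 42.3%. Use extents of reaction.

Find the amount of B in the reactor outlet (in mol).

158 mol

D reacted = 0.423 × 746.7 = 315.9 mol; ν_D = −2, so ξ = 315.9/2 = 157.9 mol.
Outlet amounts (n = n₀ + ν ξ):
  D: 746.7 − 2(157.9) = 430.8
  B: 0 + 1(157.9) = 157.9
  A: 393.3 (inert)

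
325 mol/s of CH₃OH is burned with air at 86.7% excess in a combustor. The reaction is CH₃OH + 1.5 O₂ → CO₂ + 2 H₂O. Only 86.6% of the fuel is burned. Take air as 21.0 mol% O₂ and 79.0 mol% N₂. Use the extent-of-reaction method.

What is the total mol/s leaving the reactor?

Stoichiometric O₂ = 1.5 × 325 = 487.5 mol/s; O₂ fed = 487.5 × 1.867 = 910.2 mol/s.
N₂ fed = 910.2 × 79/21 = 3424 mol/s.
Fuel reacted = 0.866 × 325 → ξ = 281.4 mol/s.
Outlet (n = n₀ + ν ξ):
  CH₃OH: 325 − 1(281.4) = 43.55
  O₂: 910.2 − 1.5(281.4) = 488
  N₂: 3424 (inert)
  CO₂: 0 + 1(281.4) = 281.4
  H₂O: 0 + 2(281.4) = 562.9
Total out = 43.55 + 488 + 3424 + 281.4 + 562.9 = 4800 mol/s.

4800 mol/s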